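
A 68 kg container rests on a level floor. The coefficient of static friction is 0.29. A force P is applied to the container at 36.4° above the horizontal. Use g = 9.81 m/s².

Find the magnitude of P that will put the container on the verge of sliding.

P ≈ 198 N

N = m g − P sin α (the pull lifts the container).
At impending slip, P cos α = μ_s N = μ_s (m g − P sin α).
Solving: P (cos α + μ_s sin α) = μ_s m g → P = 0.29×667/(cos 36.4° + 0.29 sin 36.4°) = 193/0.977 = 198 N.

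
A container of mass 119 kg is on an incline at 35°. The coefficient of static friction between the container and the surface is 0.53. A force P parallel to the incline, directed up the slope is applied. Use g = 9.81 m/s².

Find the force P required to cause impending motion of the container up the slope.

At impending motion up the slope, friction acts down-slope at its limit: f = μ_s N.
P is parallel to the surface, so N = m g cos θ = 956 N.
Along the incline: P = m g sin θ + μ_s N = 670 + 0.53×956 = 1180 N.

P ≈ 1180 N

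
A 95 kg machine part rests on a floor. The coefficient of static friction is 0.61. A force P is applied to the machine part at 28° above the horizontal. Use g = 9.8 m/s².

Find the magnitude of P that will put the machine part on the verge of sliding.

P ≈ 486 N

N = m g − P sin α (the pull lifts the machine part).
At impending slip, P cos α = μ_s N = μ_s (m g − P sin α).
Solving: P (cos α + μ_s sin α) = μ_s m g → P = 0.61×931/(cos 28° + 0.61 sin 28°) = 568/1.169 = 486 N.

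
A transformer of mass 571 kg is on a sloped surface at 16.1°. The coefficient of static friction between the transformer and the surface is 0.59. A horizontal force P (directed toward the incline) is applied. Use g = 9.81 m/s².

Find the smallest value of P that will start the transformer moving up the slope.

At impending motion up the slope, friction acts down-slope at its limit: f = μ_s N.
Perpendicular to the incline: N = m g cos θ + P sin θ.
Along the incline: P cos θ = m g sin θ + μ_s N = m g sin θ + μ_s (m g cos θ + P sin θ).
Solving, P (cos θ − μ_s sin θ) = m g (sin θ + μ_s cos θ), so P = 571×9.81×(sin 16.1° + 0.59 cos 16.1°)/(cos 16.1° − 0.59 sin 16.1°) = 5600×0.8442/0.7972 = 5930 N.

P ≈ 5930 N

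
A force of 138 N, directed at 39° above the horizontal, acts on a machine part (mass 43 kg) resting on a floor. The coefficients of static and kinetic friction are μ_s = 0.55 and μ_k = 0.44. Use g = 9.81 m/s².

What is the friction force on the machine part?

N = m g − P sin α = 421.8 − 138×sin 39° = 335 N.
The horizontal driving force is P cos α = 107.2 N, so equilibrium needs friction f = 107.2 N.
μ_s N = 0.55 × 335 = 184.2 N.
107.2 ≤ 184.2 N → static; friction equals the required 107 N.

f ≈ 107 N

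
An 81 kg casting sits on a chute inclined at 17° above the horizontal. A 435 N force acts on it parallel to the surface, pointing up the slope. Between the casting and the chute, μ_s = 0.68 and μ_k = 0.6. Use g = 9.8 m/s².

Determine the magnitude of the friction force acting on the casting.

Perpendicular to the surface, N = m g cos θ = 81·9.8·cos 17° = 759.1 N.
The friction needed for equilibrium is m g sin θ − P = 232.1 − 435 = -202.9 N, measured positive up-slope.
Maximum static friction available: μ_s N = 0.68 × 759.1 = 516.2 N.
Since |-202.9| ≤ 516.2 N, no slip — friction simply equals what equilibrium demands.

f ≈ 203 N (down the incline)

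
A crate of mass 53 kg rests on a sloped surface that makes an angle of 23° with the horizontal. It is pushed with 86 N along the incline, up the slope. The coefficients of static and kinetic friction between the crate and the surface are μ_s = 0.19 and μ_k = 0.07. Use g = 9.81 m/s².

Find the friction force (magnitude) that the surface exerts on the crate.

Normal force: N = m g cos θ = 53 × 9.81 × cos 23° = 478.6 N.
The friction needed for equilibrium is m g sin θ − P = 203.2 − 86 = 117.2 N, measured positive up-slope.
The static-friction ceiling is μ_s N = 0.19 × 478.6 = 90.93 N.
Since |117.2| > 90.93 N, static friction cannot hold it; the crate slides down the incline and kinetic friction applies: f = μ_k N = 0.07 × 478.6 = 33.5 N.

f ≈ 33.5 N (up the incline)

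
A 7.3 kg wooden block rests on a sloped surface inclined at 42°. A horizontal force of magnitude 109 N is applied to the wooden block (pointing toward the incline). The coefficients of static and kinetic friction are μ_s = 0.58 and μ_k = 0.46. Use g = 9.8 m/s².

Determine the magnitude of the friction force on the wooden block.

f ≈ 33.1 N (down the incline)

Normal direction: N = m g cos θ + P sin θ = 126.1 N.
Parallel to the incline: P cos θ − m g sin θ = 81 − 47.87 = 33.13 N; the friction needed to balance this is 33.13 N acting down the slope.
Maximum static friction: μ_s N = 0.58 × 126.1 = 73.14 N.
|f_req| = 33.13 ≤ 73.14 N → the wooden block is in equilibrium; friction equals the required value.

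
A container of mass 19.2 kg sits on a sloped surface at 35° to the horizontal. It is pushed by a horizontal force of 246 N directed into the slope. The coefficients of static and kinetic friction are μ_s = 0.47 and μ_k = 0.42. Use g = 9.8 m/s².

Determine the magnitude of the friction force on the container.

f ≈ 93.6 N (down the incline)

Resolve perpendicular to the incline: N = m g cos θ + P sin θ = 19.2×9.8×cos 35° + 246×sin 35° = 295.2 N.
Parallel to the incline: P cos θ − m g sin θ = 201.5 − 107.9 = 93.59 N; the friction needed to balance this is 93.59 N acting down the slope.
The limit of static friction is μ_s N = 138.8 N.
|f_req| = 93.59 ≤ 138.8 N → the container is in equilibrium; friction equals the required value.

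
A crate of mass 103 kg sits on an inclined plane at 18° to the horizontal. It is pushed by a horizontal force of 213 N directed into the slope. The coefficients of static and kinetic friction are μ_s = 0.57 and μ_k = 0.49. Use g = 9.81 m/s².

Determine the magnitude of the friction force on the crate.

Normal direction: N = m g cos θ + P sin θ = 1027 N.
Along the incline, the net driving force (taking up-slope positive) is P cos θ − m g sin θ = 202.6 − 312.2 = -109.7 N, so equilibrium requires friction f = 109.7 N (up-slope).
The limit of static friction is μ_s N = 585.3 N.
Since 109.7 N is within the 585.3 N limit, the crate stays put and friction is exactly 110 N.

f ≈ 110 N (up the incline)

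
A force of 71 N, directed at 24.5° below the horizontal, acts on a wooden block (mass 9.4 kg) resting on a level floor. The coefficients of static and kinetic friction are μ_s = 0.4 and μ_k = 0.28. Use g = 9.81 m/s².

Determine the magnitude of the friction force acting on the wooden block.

N = m g + P sin α = 92.21 + 71×sin 24.5° = 121.7 N.
Horizontally, friction must balance P cos α = 64.61 N.
μ_s N = 0.4 × 121.7 = 48.66 N.
The required friction exceeds μ_s N, so the wooden block moves and f = μ_k N = 34.1 N.

f ≈ 34.1 N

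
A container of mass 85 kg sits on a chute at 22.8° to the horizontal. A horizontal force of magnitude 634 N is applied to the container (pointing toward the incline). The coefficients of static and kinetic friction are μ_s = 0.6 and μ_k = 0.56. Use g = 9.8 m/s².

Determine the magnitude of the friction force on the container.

f ≈ 262 N (down the incline)

Resolve perpendicular to the incline: N = m g cos θ + P sin θ = 85×9.8×cos 22.8° + 634×sin 22.8° = 1014 N.
Parallel to the incline: P cos θ − m g sin θ = 584.5 − 322.8 = 261.7 N; the friction needed to balance this is 261.7 N acting down the slope.
The limit of static friction is μ_s N = 608.2 N.
|f_req| = 261.7 ≤ 608.2 N → the container is in equilibrium; friction equals the required value.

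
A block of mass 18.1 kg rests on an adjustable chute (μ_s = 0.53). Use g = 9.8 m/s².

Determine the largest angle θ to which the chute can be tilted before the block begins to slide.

θ_max ≈ 27.9°

At the slip threshold, m g sin θ = μ_s · m g cos θ, so tan θ = μ_s.
θ_max = arctan(0.53) = 27.9°.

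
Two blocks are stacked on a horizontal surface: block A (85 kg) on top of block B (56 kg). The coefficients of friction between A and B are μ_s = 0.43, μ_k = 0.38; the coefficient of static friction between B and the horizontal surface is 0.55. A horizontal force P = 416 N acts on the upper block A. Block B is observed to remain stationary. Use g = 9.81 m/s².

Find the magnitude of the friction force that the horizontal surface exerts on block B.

f ≈ 317 N

Between the blocks, N₁ = m_A g = 833.9 N.
So the A–B interface can sustain at most μ_s N₁ = 358.6 N of static friction.
Since P = 416 N > 358.6 N, A slides on B; the A–B friction is kinetic: f₁ = μ_k N₁ = 0.38×833.9 = 317 N.
By Newton's third law B feels 317 N forward from A. With B stationary, the floor's static friction on B balances it: f₂ = 317 N (well within μ_s(m_A+m_B)g = 760.8 N).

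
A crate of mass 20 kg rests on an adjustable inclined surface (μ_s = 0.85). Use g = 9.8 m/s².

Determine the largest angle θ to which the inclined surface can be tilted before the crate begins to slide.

At the slip threshold, m g sin θ = μ_s · m g cos θ, so tan θ = μ_s.
θ_max = arctan(0.85) = 40.4°.

θ_max ≈ 40.4°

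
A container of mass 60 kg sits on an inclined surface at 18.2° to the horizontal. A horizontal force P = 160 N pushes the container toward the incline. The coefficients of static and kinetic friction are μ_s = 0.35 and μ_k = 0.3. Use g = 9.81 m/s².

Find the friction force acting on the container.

The horizontal push has a component P sin θ into the surface, so N = m g cos θ + P sin θ = 559.2 + 49.97 = 609.1 N.
Along the incline, the net driving force (taking up-slope positive) is P cos θ − m g sin θ = 152 − 183.8 = -31.84 N, so equilibrium requires friction f = 31.84 N (up-slope).
Maximum static friction: μ_s N = 0.35 × 609.1 = 213.2 N.
|f_req| = 31.84 ≤ 213.2 N → the container is in equilibrium; friction equals the required value.

f ≈ 31.8 N (up the incline)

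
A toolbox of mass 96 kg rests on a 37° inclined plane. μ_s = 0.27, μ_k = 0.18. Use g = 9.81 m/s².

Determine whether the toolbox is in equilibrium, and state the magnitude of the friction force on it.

f ≈ 135 N

N = m g cos θ = 752 N.
Down-slope weight component: m g sin θ = 567 N.
μ_s N = 203 N.
567 > 203 N, so it slides; kinetic friction f = μ_k N = 0.18×752 = 135 N.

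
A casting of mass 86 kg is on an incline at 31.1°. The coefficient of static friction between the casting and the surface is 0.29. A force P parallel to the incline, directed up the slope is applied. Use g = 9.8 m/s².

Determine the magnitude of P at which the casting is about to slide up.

At impending motion up the slope, friction acts down-slope at its limit: f = μ_s N.
P is parallel to the surface, so N = m g cos θ = 722 N.
Along the incline: P = m g sin θ + μ_s N = 435 + 0.29×722 = 645 N.

P ≈ 645 N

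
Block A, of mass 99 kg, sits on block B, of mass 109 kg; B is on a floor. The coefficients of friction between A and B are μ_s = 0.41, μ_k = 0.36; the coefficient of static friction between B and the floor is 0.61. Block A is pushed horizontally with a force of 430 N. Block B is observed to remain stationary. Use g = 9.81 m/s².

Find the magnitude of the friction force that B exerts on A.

f ≈ 350 N

Between the blocks, N₁ = m_A g = 971.2 N.
Maximum static friction on A from B: μ_s N₁ = 0.41×971.2 = 398.2 N.
Since P = 430 N > 398.2 N, A slides on B; the A–B friction is kinetic: f₁ = μ_k N₁ = 0.36×971.2 = 350 N.
B experiences an equal 350 N forward from A (third law). B is in equilibrium, so the floor supplies f₂ = 350 N of static friction (limit μ_s(m_A+m_B)g = 1245 N, not exceeded).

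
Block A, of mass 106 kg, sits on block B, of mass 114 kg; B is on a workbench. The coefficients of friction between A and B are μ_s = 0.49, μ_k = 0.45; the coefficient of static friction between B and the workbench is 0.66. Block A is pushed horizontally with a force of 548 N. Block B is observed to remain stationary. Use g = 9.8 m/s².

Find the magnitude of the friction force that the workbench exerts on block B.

f ≈ 467 N

Normal force at the A–B interface: N₁ = m_A g = 1039 N.
So the A–B interface can sustain at most μ_s N₁ = 509 N of static friction.
P = 548 N exceeds that limit, so A slips over B and the interface friction becomes kinetic: f₁ = μ_k N₁ = 0.45×1039 = 467 N.
B experiences an equal 467 N forward from A (third law). B is in equilibrium, so the floor supplies f₂ = 467 N of static friction (limit μ_s(m_A+m_B)g = 1423 N, not exceeded).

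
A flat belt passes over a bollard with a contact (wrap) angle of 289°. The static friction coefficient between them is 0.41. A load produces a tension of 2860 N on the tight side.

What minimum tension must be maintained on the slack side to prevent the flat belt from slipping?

T_min ≈ 362 N

Capstan equation at impending slip: T_tight/T_slack = e^{μβ}.
β = 289° = 5.044 rad; e^{μβ} = e^{0.41×5.044} = 7.909.
T_slack = T_tight / e^{μβ} = 2860 / 7.909 = 362 N.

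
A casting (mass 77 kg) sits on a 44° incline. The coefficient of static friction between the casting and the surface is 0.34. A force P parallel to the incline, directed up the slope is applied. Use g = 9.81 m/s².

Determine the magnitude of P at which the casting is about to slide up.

At impending motion up the slope, friction acts down-slope at its limit: f = μ_s N.
P is parallel to the surface, so N = m g cos θ = 543 N.
Along the incline: P = m g sin θ + μ_s N = 525 + 0.34×543 = 709 N.

P ≈ 709 N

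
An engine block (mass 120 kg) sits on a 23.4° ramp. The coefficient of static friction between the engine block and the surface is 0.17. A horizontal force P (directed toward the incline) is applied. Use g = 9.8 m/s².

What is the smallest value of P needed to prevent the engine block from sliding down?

P_min ≈ 288 N

The engine block tends to slide down (tan θ > μ_s), so at the point of impending slip friction acts up-slope at its limit: f = μ_s N.
Perpendicular to the incline: N = m g cos θ + P sin θ.
Along the incline: P cos θ + μ_s N = m g sin θ, i.e. P cos θ + μ_s (m g cos θ + P sin θ) = m g sin θ.
Solving, P (cos θ + μ_s sin θ) = m g (sin θ − μ_s cos θ), so P = 1180×0.2411/0.9853 = 288 N.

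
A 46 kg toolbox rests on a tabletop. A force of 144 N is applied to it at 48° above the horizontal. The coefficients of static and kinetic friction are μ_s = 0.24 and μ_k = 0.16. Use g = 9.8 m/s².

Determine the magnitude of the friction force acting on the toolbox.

The vertical component of P reduces the normal force: N = m g − P sin α = 450.8 − 107 = 343.8 N.
For equilibrium, f = P cos α = 144×cos 48° = 96.35 N.
μ_s N = 0.24 × 343.8 = 82.51 N.
96.35 > 82.51 N → the toolbox slides; f = μ_k N = 0.16×343.8 = 55 N.

f ≈ 55 N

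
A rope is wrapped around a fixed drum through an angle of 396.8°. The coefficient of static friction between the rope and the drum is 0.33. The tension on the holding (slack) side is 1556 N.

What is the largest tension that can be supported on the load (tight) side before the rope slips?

T_max ≈ 15300 N

At impending slip the capstan equation gives T₂/T₁ = e^{μβ} with β in radians.
β = 396.8° × π/180 = 6.925 rad.
e^{μβ} = e^{0.33×6.925} = 9.83.
T₂ = T₁ · e^{μβ} = 1556 × 9.83 = 15300 N.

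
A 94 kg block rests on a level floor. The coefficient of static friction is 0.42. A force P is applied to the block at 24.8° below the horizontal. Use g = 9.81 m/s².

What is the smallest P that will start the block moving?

P ≈ 529 N

N = m g + P sin α (the push presses the block into the level floor).
At impending slip, P cos α = μ_s N = μ_s (m g + P sin α).
Solving: P (cos α − μ_s sin α) = μ_s m g → P = 0.42×922/(cos 24.8° − 0.42 sin 24.8°) = 387/0.7316 = 529 N.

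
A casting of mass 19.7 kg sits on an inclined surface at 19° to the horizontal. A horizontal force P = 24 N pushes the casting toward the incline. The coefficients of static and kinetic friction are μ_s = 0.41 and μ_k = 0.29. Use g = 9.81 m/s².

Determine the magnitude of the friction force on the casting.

f ≈ 40.2 N (up the incline)

The horizontal push has a component P sin θ into the surface, so N = m g cos θ + P sin θ = 182.7 + 7.814 = 190.5 N.
Along the incline, the net driving force (taking up-slope positive) is P cos θ − m g sin θ = 22.69 − 62.92 = -40.23 N, so equilibrium requires friction f = 40.23 N (up-slope).
Maximum static friction: μ_s N = 0.41 × 190.5 = 78.12 N.
Since 40.23 N is within the 78.12 N limit, the casting stays put and friction is exactly 40.2 N.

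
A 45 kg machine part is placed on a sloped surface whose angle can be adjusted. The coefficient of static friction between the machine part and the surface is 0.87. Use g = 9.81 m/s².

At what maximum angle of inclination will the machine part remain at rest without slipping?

θ_max ≈ 41°

At the slip threshold, m g sin θ = μ_s · m g cos θ, so tan θ = μ_s.
θ_max = arctan(0.87) = 41°.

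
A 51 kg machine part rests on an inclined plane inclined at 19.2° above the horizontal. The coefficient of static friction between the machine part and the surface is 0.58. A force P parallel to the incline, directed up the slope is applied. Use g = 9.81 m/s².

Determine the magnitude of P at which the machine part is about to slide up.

P ≈ 439 N

At impending motion up the slope, friction acts down-slope at its limit: f = μ_s N.
P is parallel to the surface, so N = m g cos θ = 472 N.
Along the incline: P = m g sin θ + μ_s N = 165 + 0.58×472 = 439 N.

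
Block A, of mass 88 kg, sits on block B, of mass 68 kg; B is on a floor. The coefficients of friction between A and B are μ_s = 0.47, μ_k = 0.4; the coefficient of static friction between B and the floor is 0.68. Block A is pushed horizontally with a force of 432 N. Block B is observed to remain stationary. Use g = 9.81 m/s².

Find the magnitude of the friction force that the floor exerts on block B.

f ≈ 345 N

The normal force B exerts on A is simply A's weight, N₁ = 863.3 N.
Maximum static friction on A from B: μ_s N₁ = 0.47×863.3 = 405.7 N.
P = 432 N exceeds that limit, so A slips over B and the interface friction becomes kinetic: f₁ = μ_k N₁ = 0.4×863.3 = 345 N.
B experiences an equal 345 N forward from A (third law). B is in equilibrium, so the floor supplies f₂ = 345 N of static friction (limit μ_s(m_A+m_B)g = 1041 N, not exceeded).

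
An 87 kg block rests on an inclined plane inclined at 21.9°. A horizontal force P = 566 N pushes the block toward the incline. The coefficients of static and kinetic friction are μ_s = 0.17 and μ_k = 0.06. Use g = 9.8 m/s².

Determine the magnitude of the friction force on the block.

Resolve perpendicular to the incline: N = m g cos θ + P sin θ = 87×9.8×cos 21.9° + 566×sin 21.9° = 1002 N.
Parallel to the incline: P cos θ − m g sin θ = 525.2 − 318 = 207.1 N; the friction needed to balance this is 207.1 N acting down the slope.
The limit of static friction is μ_s N = 170.4 N.
|f_req| = 207.1 > 170.4 N → the block slides up the incline; f = μ_k N = 0.06 × 1002 = 60.1 N.

f ≈ 60.1 N (down the incline)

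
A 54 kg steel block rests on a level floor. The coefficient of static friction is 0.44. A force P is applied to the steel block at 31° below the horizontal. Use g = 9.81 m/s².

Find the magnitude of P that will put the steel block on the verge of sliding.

N = m g + P sin α (the push presses the steel block into the level floor).
At impending slip, P cos α = μ_s N = μ_s (m g + P sin α).
Solving: P (cos α − μ_s sin α) = μ_s m g → P = 0.44×530/(cos 31° − 0.44 sin 31°) = 233/0.6306 = 370 N.

P ≈ 370 N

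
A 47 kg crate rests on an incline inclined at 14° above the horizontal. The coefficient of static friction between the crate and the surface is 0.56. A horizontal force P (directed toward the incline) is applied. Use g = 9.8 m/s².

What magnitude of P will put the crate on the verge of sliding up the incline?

At impending motion up the slope, friction acts down-slope at its limit: f = μ_s N.
Perpendicular to the incline: N = m g cos θ + P sin θ.
Along the incline: P cos θ = m g sin θ + μ_s N = m g sin θ + μ_s (m g cos θ + P sin θ).
Solving, P (cos θ − μ_s sin θ) = m g (sin θ + μ_s cos θ), so P = 47×9.8×(sin 14° + 0.56 cos 14°)/(cos 14° − 0.56 sin 14°) = 461×0.7853/0.8348 = 433 N.

P ≈ 433 N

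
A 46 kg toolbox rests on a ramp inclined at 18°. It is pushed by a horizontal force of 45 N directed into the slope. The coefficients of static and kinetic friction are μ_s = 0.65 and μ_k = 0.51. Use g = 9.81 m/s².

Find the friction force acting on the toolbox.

f ≈ 96.6 N (up the incline)

The horizontal push has a component P sin θ into the surface, so N = m g cos θ + P sin θ = 429.2 + 13.91 = 443.1 N.
Along the incline, the net driving force (taking up-slope positive) is P cos θ − m g sin θ = 42.8 − 139.4 = -96.65 N, so equilibrium requires friction f = 96.65 N (up-slope).
Maximum static friction: μ_s N = 0.65 × 443.1 = 288 N.
Since 96.65 N is within the 288 N limit, the toolbox stays put and friction is exactly 96.6 N.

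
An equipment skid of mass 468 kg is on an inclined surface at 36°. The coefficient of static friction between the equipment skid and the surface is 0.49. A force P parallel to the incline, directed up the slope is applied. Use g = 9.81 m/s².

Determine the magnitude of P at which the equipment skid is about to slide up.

P ≈ 4520 N

At impending motion up the slope, friction acts down-slope at its limit: f = μ_s N.
P is parallel to the surface, so N = m g cos θ = 3710 N.
Along the incline: P = m g sin θ + μ_s N = 2700 + 0.49×3710 = 4520 N.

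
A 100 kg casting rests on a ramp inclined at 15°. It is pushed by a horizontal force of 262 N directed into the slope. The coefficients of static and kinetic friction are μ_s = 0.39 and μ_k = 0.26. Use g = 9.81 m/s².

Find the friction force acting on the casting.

The horizontal push has a component P sin θ into the surface, so N = m g cos θ + P sin θ = 947.6 + 67.81 = 1015 N.
Along the incline, the net driving force (taking up-slope positive) is P cos θ − m g sin θ = 253.1 − 253.9 = -0.8289 N, so equilibrium requires friction f = 0.8289 N (up-slope).
The limit of static friction is μ_s N = 396 N.
|f_req| = 0.8289 ≤ 396 N → the casting is in equilibrium; friction equals the required value.

f ≈ 0.829 N (up the incline)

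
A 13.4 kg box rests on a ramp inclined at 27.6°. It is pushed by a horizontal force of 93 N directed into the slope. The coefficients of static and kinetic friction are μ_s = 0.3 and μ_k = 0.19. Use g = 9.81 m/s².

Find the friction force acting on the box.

f ≈ 21.5 N (down the incline)

The horizontal push has a component P sin θ into the surface, so N = m g cos θ + P sin θ = 116.5 + 43.09 = 159.6 N.
Parallel to the incline: P cos θ − m g sin θ = 82.42 − 60.9 = 21.51 N; the friction needed to balance this is 21.51 N acting down the slope.
Maximum static friction: μ_s N = 0.3 × 159.6 = 47.87 N.
Since 21.51 N is within the 47.87 N limit, the box stays put and friction is exactly 21.5 N.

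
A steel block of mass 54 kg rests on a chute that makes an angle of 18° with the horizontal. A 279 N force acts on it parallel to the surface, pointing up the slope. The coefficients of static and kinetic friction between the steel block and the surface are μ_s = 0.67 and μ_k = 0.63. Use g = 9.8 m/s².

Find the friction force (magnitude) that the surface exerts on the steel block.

f ≈ 115 N (down the incline)

Perpendicular to the surface, N = m g cos θ = 54·9.8·cos 18° = 503.3 N.
The friction needed for equilibrium is m g sin θ − P = 163.5 − 279 = -115.5 N, measured positive up-slope.
Maximum static friction available: μ_s N = 0.67 × 503.3 = 337.2 N.
Since |-115.5| ≤ 337.2 N, the steel block remains in static equilibrium and friction takes exactly the required value.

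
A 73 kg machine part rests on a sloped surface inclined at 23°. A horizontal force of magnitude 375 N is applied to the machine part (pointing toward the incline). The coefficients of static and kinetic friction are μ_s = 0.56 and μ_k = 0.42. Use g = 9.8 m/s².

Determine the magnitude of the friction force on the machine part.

f ≈ 65.7 N (down the incline)

Normal direction: N = m g cos θ + P sin θ = 805.1 N.
Parallel to the incline: P cos θ − m g sin θ = 345.2 − 279.5 = 65.66 N; the friction needed to balance this is 65.66 N acting down the slope.
Maximum static friction: μ_s N = 0.56 × 805.1 = 450.8 N.
|f_req| = 65.66 ≤ 450.8 N → the machine part is in equilibrium; friction equals the required value.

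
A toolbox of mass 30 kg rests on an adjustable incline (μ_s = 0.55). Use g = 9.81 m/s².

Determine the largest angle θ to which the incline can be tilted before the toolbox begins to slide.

At the slip threshold, m g sin θ = μ_s · m g cos θ, so tan θ = μ_s.
θ_max = arctan(0.55) = 28.8°.

θ_max ≈ 28.8°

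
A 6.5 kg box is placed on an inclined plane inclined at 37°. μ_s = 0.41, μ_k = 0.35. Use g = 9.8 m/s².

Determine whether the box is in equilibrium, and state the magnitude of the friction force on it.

f ≈ 17.8 N

N = m g cos θ = 50.9 N.
Down-slope weight component: m g sin θ = 38.3 N.
μ_s N = 20.9 N.
38.3 > 20.9 N, so it slides; kinetic friction f = μ_k N = 0.35×50.9 = 17.8 N.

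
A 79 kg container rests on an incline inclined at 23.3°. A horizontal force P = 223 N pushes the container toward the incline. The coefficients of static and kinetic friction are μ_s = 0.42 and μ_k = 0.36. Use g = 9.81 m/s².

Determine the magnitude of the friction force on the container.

Resolve perpendicular to the incline: N = m g cos θ + P sin θ = 79×9.81×cos 23.3° + 223×sin 23.3° = 800 N.
Parallel to the incline: P cos θ − m g sin θ = 204.8 − 306.5 = -101.7 N; the friction needed to balance this is 101.7 N acting up the slope.
The limit of static friction is μ_s N = 336 N.
Since 101.7 N is within the 336 N limit, the container stays put and friction is exactly 102 N.

f ≈ 102 N (up the incline)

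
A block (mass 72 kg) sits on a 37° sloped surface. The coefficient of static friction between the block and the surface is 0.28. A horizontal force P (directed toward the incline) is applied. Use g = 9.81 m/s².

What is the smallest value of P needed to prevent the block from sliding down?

The block tends to slide down (tan θ > μ_s), so at the point of impending slip friction acts up-slope at its limit: f = μ_s N.
Perpendicular to the incline: N = m g cos θ + P sin θ.
Along the incline: P cos θ + μ_s N = m g sin θ, i.e. P cos θ + μ_s (m g cos θ + P sin θ) = m g sin θ.
Solving, P (cos θ + μ_s sin θ) = m g (sin θ − μ_s cos θ), so P = 706×0.3782/0.9671 = 276 N.

P_min ≈ 276 N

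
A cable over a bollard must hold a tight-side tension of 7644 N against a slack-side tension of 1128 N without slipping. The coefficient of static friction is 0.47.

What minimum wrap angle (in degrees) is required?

T₂/T₁ = e^{μβ} → β = ln(T₂/T₁)/μ.
β = ln(7644/1128)/0.47 = 1.913/0.47 = 4.071 rad.
In degrees: β = 4.071 × 180/π = 233°.

β_min ≈ 233°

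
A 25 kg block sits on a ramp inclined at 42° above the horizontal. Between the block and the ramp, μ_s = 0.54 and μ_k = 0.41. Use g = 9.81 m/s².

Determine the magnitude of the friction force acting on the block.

f ≈ 74.7 N (up the incline)

Normal force: N = m g cos θ = 25 × 9.81 × cos 42° = 182.3 N.
For equilibrium along the incline, friction must balance the weight component: f = m g sin θ = 164.1 N up the slope.
The static-friction ceiling is μ_s N = 0.54 × 182.3 = 98.42 N.
|164.1| exceeds 98.42 N, so the block slips down-slope; friction is kinetic, f = μ_k N = 0.41×182.3 = 74.7 N.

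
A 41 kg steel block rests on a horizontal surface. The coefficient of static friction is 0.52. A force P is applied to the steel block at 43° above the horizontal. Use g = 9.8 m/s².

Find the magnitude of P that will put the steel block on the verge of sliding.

N = m g − P sin α (the pull lifts the steel block).
At impending slip, P cos α = μ_s N = μ_s (m g − P sin α).
Solving: P (cos α + μ_s sin α) = μ_s m g → P = 0.52×402/(cos 43° + 0.52 sin 43°) = 209/1.086 = 192 N.

P ≈ 192 N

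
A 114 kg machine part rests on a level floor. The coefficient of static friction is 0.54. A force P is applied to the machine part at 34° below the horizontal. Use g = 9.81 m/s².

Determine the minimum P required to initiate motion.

N = m g + P sin α (the push presses the machine part into the level floor).
At impending slip, P cos α = μ_s N = μ_s (m g + P sin α).
Solving: P (cos α − μ_s sin α) = μ_s m g → P = 0.54×1120/(cos 34° − 0.54 sin 34°) = 604/0.5271 = 1150 N.

P ≈ 1150 N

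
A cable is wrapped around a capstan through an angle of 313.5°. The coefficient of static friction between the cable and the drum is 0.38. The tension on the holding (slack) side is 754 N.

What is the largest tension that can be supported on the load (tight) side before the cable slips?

T_max ≈ 6030 N

At impending slip the capstan equation gives T₂/T₁ = e^{μβ} with β in radians.
β = 313.5° × π/180 = 5.472 rad.
e^{μβ} = e^{0.38×5.472} = 7.998.
T₂ = T₁ · e^{μβ} = 754 × 7.998 = 6030 N.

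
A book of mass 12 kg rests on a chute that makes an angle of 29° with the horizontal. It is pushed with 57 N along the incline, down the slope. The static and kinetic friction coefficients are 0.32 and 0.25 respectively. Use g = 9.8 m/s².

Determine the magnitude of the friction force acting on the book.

Perpendicular to the surface, N = m g cos θ = 12·9.8·cos 29° = 102.9 N.
For equilibrium along the incline the friction force must supply f = m g sin θ + P = 57.01 + 57 = 114 N (positive meaning up-slope).
Maximum static friction available: μ_s N = 0.32 × 102.9 = 32.91 N.
Since |114| > 32.91 N, static friction cannot hold it; the book slides down the incline and kinetic friction applies: f = μ_k N = 0.25 × 102.9 = 25.7 N.

f ≈ 25.7 N (up the incline)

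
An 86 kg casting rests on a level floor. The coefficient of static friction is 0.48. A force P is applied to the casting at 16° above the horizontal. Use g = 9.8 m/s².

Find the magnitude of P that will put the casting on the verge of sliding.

P ≈ 370 N

N = m g − P sin α (the pull lifts the casting).
At impending slip, P cos α = μ_s N = μ_s (m g − P sin α).
Solving: P (cos α + μ_s sin α) = μ_s m g → P = 0.48×843/(cos 16° + 0.48 sin 16°) = 405/1.094 = 370 N.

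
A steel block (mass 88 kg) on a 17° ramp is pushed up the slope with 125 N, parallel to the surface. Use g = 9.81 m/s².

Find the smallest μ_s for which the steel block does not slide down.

N = m g cos θ = 825.6 N.
Friction must make up the shortfall along the incline: f = m g sin θ − P = 252.4 − 125 = 127.4 N.
At the threshold f = μ_s N, so μ_s,min = 127.4/825.6 = 0.154.

μ_s,min ≈ 0.154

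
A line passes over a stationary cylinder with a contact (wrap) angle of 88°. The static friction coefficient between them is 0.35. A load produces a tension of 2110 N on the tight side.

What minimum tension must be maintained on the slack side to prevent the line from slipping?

T_min ≈ 1230 N

Capstan equation at impending slip: T_tight/T_slack = e^{μβ}.
β = 88° = 1.536 rad; e^{μβ} = e^{0.35×1.536} = 1.712.
T_slack = T_tight / e^{μβ} = 2110 / 1.712 = 1230 N.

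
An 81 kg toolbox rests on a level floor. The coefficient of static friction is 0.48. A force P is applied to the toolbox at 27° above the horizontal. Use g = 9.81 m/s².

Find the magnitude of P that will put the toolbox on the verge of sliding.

P ≈ 344 N

N = m g − P sin α (the pull lifts the toolbox).
At impending slip, P cos α = μ_s N = μ_s (m g − P sin α).
Solving: P (cos α + μ_s sin α) = μ_s m g → P = 0.48×795/(cos 27° + 0.48 sin 27°) = 381/1.109 = 344 N.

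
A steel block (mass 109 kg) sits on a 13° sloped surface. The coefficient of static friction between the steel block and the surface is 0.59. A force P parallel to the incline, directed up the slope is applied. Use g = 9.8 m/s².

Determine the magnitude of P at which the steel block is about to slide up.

P ≈ 854 N

At impending motion up the slope, friction acts down-slope at its limit: f = μ_s N.
P is parallel to the surface, so N = m g cos θ = 1040 N.
Along the incline: P = m g sin θ + μ_s N = 240 + 0.59×1040 = 854 N.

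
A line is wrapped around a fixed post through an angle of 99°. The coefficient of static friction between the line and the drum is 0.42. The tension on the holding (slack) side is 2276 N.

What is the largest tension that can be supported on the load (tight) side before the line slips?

At impending slip the capstan equation gives T₂/T₁ = e^{μβ} with β in radians.
β = 99° × π/180 = 1.728 rad.
e^{μβ} = e^{0.42×1.728} = 2.066.
T₂ = T₁ · e^{μβ} = 2276 × 2.066 = 4700 N.

T_max ≈ 4700 N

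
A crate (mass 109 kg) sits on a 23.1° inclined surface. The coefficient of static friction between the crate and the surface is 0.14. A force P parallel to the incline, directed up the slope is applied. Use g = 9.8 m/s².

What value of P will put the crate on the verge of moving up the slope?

P ≈ 557 N

At impending motion up the slope, friction acts down-slope at its limit: f = μ_s N.
P is parallel to the surface, so N = m g cos θ = 983 N.
Along the incline: P = m g sin θ + μ_s N = 419 + 0.14×983 = 557 N.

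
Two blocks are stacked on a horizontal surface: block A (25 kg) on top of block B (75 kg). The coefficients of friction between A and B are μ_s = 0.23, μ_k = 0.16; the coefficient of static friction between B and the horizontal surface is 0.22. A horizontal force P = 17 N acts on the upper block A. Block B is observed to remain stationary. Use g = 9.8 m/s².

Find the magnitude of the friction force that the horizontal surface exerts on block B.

Between the blocks, N₁ = m_A g = 245 N.
So the A–B interface can sustain at most μ_s N₁ = 56.35 N of static friction.
P = 17 N is within that limit, so A and B move together (both at rest); the A–B friction is simply f₁ = P = 17 N.
B experiences an equal 17 N forward from A (third law). B is in equilibrium, so the floor supplies f₂ = 17 N of static friction (limit μ_s(m_A+m_B)g = 215.6 N, not exceeded).

f ≈ 17 N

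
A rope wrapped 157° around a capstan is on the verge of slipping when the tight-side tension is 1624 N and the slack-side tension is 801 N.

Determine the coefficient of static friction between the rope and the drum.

T₂/T₁ = e^{μβ} → μ = ln(T₂/T₁)/β.
β = 157° = 2.74 rad.
μ = ln(1624/801)/2.74 = ln(2.027)/2.74 = 0.258.

μ ≈ 0.258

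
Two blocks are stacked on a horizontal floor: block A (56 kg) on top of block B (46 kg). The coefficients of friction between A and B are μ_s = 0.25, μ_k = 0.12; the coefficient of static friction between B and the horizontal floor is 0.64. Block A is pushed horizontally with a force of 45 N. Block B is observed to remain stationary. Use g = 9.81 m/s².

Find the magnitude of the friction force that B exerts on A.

The normal force B exerts on A is simply A's weight, N₁ = 549.4 N.
Maximum static friction on A from B: μ_s N₁ = 0.25×549.4 = 137.3 N.
Since P = 45 N ≤ 137.3 N, A does not slip on B; friction on A equals P = 45 N.
B experiences an equal 45 N forward from A (third law). B is in equilibrium, so the floor supplies f₂ = 45 N of static friction (limit μ_s(m_A+m_B)g = 640.4 N, not exceeded).

f ≈ 45 N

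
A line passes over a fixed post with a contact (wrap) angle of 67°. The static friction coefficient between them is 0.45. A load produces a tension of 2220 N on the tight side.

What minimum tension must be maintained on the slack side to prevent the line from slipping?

T_min ≈ 1310 N

Capstan equation at impending slip: T_tight/T_slack = e^{μβ}.
β = 67° = 1.169 rad; e^{μβ} = e^{0.45×1.169} = 1.693.
T_slack = T_tight / e^{μβ} = 2220 / 1.693 = 1310 N.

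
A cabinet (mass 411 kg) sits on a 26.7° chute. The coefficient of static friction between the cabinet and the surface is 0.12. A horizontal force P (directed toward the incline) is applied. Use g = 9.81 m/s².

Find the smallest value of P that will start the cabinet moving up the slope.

At impending motion up the slope, friction acts down-slope at its limit: f = μ_s N.
Perpendicular to the incline: N = m g cos θ + P sin θ.
Along the incline: P cos θ = m g sin θ + μ_s N = m g sin θ + μ_s (m g cos θ + P sin θ).
Solving, P (cos θ − μ_s sin θ) = m g (sin θ + μ_s cos θ), so P = 411×9.81×(sin 26.7° + 0.12 cos 26.7°)/(cos 26.7° − 0.12 sin 26.7°) = 4030×0.5565/0.8395 = 2670 N.

P ≈ 2670 N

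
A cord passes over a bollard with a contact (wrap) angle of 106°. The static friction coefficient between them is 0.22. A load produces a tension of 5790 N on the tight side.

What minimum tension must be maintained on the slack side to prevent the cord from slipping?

T_min ≈ 3850 N

Capstan equation at impending slip: T_tight/T_slack = e^{μβ}.
β = 106° = 1.85 rad; e^{μβ} = e^{0.22×1.85} = 1.502.
T_slack = T_tight / e^{μβ} = 5790 / 1.502 = 3850 N.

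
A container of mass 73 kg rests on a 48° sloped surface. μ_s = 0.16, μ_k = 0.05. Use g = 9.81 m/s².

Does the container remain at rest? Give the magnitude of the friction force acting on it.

N = m g cos θ = 479 N.
Down-slope weight component: m g sin θ = 532 N.
μ_s N = 76.7 N.
532 > 76.7 N, so it slides; kinetic friction f = μ_k N = 0.05×479 = 24 N.

f ≈ 24 N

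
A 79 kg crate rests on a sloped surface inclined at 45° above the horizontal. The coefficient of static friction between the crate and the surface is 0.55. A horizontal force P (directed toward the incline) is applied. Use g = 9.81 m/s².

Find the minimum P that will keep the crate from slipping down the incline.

P_min ≈ 225 N

The crate tends to slide down (tan θ > μ_s), so at the point of impending slip friction acts up-slope at its limit: f = μ_s N.
Perpendicular to the incline: N = m g cos θ + P sin θ.
Along the incline: P cos θ + μ_s N = m g sin θ, i.e. P cos θ + μ_s (m g cos θ + P sin θ) = m g sin θ.
Solving, P (cos θ + μ_s sin θ) = m g (sin θ − μ_s cos θ), so P = 775×0.3182/1.096 = 225 N.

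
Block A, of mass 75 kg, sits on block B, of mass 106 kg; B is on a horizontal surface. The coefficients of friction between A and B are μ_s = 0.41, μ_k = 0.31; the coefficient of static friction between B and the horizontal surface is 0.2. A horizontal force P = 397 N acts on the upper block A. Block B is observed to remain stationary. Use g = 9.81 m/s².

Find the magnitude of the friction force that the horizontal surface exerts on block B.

Between the blocks, N₁ = m_A g = 735.8 N.
Maximum static friction on A from B: μ_s N₁ = 0.41×735.8 = 301.7 N.
P = 397 N exceeds that limit, so A slips over B and the interface friction becomes kinetic: f₁ = μ_k N₁ = 0.31×735.8 = 228 N.
By Newton's third law B feels 228 N forward from A. With B stationary, the floor's static friction on B balances it: f₂ = 228 N (well within μ_s(m_A+m_B)g = 355.1 N).

f ≈ 228 N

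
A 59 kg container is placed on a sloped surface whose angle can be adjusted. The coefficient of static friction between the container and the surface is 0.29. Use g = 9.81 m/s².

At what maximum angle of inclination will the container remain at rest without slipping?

θ_max ≈ 16.2°

At the slip threshold, m g sin θ = μ_s · m g cos θ, so tan θ = μ_s.
θ_max = arctan(0.29) = 16.2°.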